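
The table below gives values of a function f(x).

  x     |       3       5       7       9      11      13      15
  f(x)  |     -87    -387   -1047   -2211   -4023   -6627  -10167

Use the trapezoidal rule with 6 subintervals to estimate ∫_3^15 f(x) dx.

-38844

Δx = 2.
T_6 = (2/2)·[(-87) + 2·(-387) + 2·(-1047) + 2·(-2211) + 2·(-4023) + 2·(-6627) + (-10167)] = -38844.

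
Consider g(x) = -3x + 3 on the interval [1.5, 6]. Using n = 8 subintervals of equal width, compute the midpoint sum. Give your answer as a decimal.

Δx = (6 − 1.5)/8 = 0.5625.
Midpoints: 1.78125, 2.34375, 2.90625, 3.46875, 4.03125, 4.59375, 5.15625, 5.71875.
g(1.78125) = -2.34375, g(2.34375) = -4.03125, g(2.90625) = -5.71875, g(3.46875) = -7.40625, g(4.03125) = -9.09375, g(4.59375) = -10.78125, g(5.15625) = -12.46875, g(5.71875) = -14.15625.
Sum = Δx · [g(1.78125) + g(2.34375) + g(2.90625) + ...].
Sum = -37.125.

-37.125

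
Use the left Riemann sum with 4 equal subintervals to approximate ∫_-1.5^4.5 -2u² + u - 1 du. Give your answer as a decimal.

Δu = (4.5 − (-1.5))/4 = 1.5.
Left endpoints: -1.5, 0, 1.5, 3.
f(-1.5) = -7, f(0) = -1, f(1.5) = -4, f(3) = -16.
Sum = Δu · [f(-1.5) + f(0) + f(1.5) + f(3)].
Sum = -42.

-42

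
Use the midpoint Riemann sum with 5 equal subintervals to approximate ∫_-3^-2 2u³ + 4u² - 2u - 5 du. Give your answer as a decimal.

-7.13

Δu = (-2 − (-3))/5 = 0.2.
Midpoints: -2.9, -2.7, -2.5, -2.3, -2.1.
f(-2.9) = -14.338, f(-2.7) = -9.806, f(-2.5) = -6.25, f(-2.3) = -3.574, f(-2.1) = -1.682.
Sum = Δu · [f(-2.9) + f(-2.7) + f(-2.5) + f(-2.3) + f(-2.1)].
Sum = -7.13.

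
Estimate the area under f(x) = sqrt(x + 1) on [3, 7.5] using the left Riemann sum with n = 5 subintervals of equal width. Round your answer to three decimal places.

10.770

Δx = (7.5 − 3)/5 = 0.9.
Left endpoints: 3, 3.9, 4.8, 5.7, 6.6.
f(3) ≈ 2.000, f(3.9) ≈ 2.214, f(4.8) ≈ 2.408, f(5.7) ≈ 2.588, f(6.6) ≈ 2.757.
Sum = Δx · [f(3) + f(3.9) + f(4.8) + f(5.7) + f(6.6)].
Sum ≈ 10.770.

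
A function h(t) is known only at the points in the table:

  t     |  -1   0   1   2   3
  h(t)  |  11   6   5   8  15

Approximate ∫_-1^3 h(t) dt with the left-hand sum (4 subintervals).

30

Δt = 1.
Sum = 1·[11 + 6 + 5 + 8] = 30.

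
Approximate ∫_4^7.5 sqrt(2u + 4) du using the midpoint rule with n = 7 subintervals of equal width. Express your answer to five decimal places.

13.75057

Δu = (7.5 − 4)/7 = 0.5.
Midpoints: 4.25, 4.75, 5.25, 5.75, 6.25, 6.75, 7.25.
f(4.25) ≈ 3.53553, f(4.75) ≈ 3.67423, f(5.25) ≈ 3.80789, f(5.75) ≈ 3.93700, f(6.25) ≈ 4.06202, f(6.75) ≈ 4.18330, f(7.25) ≈ 4.30116.
Sum = Δu · [f(4.25) + f(4.75) + f(5.25) + ...].
Sum ≈ 13.75057.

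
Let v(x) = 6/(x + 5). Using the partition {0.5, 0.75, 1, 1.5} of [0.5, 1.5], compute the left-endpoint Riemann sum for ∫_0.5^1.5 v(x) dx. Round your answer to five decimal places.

1.03360

Subinterval widths: 0.25, 0.25, 0.5.
Left endpoints: 0.5, 0.75, 1.
v(0.5) = 12/11, v(0.75) = 24/23, v(1) = 1.
Sum = Σ Δx_i · v(x_i).
Sum ≈ 1.03360.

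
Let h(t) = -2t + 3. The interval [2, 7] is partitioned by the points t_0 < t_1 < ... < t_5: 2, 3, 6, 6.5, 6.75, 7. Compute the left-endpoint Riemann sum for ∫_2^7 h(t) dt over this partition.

-19.625

Subinterval widths: 1, 3, 0.5, 0.25, 0.25.
Left endpoints: 2, 3, 6, 6.5, 6.75.
h(2) = -1, h(3) = -3, h(6) = -9, h(6.5) = -10, h(6.75) = -10.5.
Sum = Σ Δt_i · h(t_i).
Sum = -19.625.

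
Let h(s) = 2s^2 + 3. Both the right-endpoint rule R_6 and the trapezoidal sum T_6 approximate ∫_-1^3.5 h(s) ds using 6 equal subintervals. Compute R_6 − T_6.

R_6 = 52.03125.
T_6 = 43.59375.
R_6 − T_6 = 8.4375.

8.4375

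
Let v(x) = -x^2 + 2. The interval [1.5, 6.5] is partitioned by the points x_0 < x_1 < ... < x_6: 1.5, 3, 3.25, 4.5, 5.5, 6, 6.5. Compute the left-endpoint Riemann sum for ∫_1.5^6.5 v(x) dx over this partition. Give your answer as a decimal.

Subinterval widths: 1.5, 0.25, 1.25, 1, 0.5, 0.5.
Left endpoints: 1.5, 3, 3.25, 4.5, 5.5, 6.
v(1.5) = -0.25, v(3) = -7, v(3.25) = -8.5625, v(4.5) = -18.25, v(5.5) = -28.25, v(6) = -34.
Sum = Σ Δx_i · v(x_i).
Sum = -62.203125.

-62.203125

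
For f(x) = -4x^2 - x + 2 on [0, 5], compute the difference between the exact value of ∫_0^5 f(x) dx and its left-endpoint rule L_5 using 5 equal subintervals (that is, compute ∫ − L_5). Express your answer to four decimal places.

-49.1667

Exact integral: ∫_0^5 f(x) dx ≈ -169.166667.
L_5 = -120.
Error ≈ -169.166667 − (-120) ≈ -49.1667.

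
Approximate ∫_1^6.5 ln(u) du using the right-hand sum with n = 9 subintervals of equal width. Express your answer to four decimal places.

7.2127

Δu = (6.5 − 1)/9 = 11/18.
Right endpoints: 29/18, 20/9, 17/6, 31/9, 73/18, 14/3, 95/18, 53/9, 6.5.
f(29/18) ≈ 0.4769, f(20/9) ≈ 0.7985, f(17/6) ≈ 1.0415, f(31/9) ≈ 1.2368, f(73/18) ≈ 1.4001, f(14/3) ≈ 1.5404, f(95/18) ≈ 1.6635, f(53/9) ≈ 1.7731, f(6.5) ≈ 1.8718.
Sum = Δu · [f(29/18) + f(20/9) + f(17/6) + ...].
Sum ≈ 7.2127.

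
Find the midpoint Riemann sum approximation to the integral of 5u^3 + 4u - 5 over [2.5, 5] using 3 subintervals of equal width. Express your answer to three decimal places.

749.284

Δu = (5 − 2.5)/3 = 5/6.
Midpoints: 35/12, 3.75, 55/12.
f(35/12) = 225895/1728, f(3.75) = 273.671875, f(55/12) = 854915/1728.
Sum = Δu · [f(35/12) + f(3.75) + f(55/12)].
Sum ≈ 749.284.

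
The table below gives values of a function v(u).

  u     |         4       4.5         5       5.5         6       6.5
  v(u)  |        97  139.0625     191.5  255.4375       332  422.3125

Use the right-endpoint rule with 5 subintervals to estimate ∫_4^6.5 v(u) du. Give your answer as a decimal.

670.15625

Δu = 0.5.
Sum = 0.5·[139.0625 + 191.5 + 255.4375 + 332 + 422.3125] = 670.15625.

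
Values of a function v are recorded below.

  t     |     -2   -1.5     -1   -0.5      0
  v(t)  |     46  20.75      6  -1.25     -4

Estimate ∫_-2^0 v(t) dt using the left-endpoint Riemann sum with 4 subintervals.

Δt = 0.5.
Sum = 0.5·[46 + 20.75 + 6 + (-1.25)] = 35.75.

35.75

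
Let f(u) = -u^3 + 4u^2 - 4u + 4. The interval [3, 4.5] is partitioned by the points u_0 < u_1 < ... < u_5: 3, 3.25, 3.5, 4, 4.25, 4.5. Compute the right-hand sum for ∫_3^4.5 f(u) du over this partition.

Subinterval widths: 0.25, 0.25, 0.5, 0.25, 0.25.
Right endpoints: 3.25, 3.5, 4, 4.25, 4.5.
f(3.25) = -1.078125, f(3.5) = -3.875, f(4) = -12, f(4.25) = -17.515625, f(4.5) = -24.125.
Sum = Σ Δu_i · f(u_i).
Sum = -17.6484375.

-17.6484375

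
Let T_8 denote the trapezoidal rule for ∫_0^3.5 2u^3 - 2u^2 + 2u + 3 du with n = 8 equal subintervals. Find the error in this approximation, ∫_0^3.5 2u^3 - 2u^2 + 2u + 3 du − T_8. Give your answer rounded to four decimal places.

Exact integral: ∫_0^3.5 f(u) du ≈ 69.197917.
T_8 ≈ 70.146973.
Error ≈ 69.197917 − 70.146973 ≈ -0.9491.

-0.9491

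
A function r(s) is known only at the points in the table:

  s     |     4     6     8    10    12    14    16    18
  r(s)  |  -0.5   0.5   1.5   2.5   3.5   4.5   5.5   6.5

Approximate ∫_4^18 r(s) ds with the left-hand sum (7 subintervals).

35

Δs = 2.
Sum = 2·[(-0.5) + 0.5 + 1.5 + 2.5 + 3.5 + 4.5 + 5.5] = 35.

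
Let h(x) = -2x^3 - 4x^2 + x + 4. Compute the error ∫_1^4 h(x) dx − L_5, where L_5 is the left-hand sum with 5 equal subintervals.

-51.48

Exact integral: ∫_1^4 h(x) dx = -192.
L_5 = -140.52.
Error = -192 − (-140.52) = -51.48.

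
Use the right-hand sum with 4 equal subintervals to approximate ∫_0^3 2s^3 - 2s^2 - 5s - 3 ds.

0.84375

Δs = (3 − 0)/4 = 0.75.
Right endpoints: 0.75, 1.5, 2.25, 3.
f(0.75) = -7.03125, f(1.5) = -8.25, f(2.25) = -1.59375, f(3) = 18.
Sum = Δs · [f(0.75) + f(1.5) + f(2.25) + f(3)].
Sum = 0.84375.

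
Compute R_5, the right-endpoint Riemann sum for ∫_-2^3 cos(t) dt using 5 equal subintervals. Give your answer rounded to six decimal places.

Δt = (3 − (-2))/5 = 1.
Right endpoints: -1, 0, 1, 2, 3.
f(-1) ≈ 0.540302, f(0) ≈ 1.000000, f(1) ≈ 0.540302, f(2) ≈ -0.416147, f(3) ≈ -0.989992.
Sum = Δt · [f(-1) + f(0) + f(1) + f(2) + f(3)].
Sum ≈ 0.674465.

0.674465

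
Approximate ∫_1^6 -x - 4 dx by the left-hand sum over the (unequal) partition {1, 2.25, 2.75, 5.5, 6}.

-32.6875

Subinterval widths: 1.25, 0.5, 2.75, 0.5.
Left endpoints: 1, 2.25, 2.75, 5.5.
f(1) = -5, f(2.25) = -6.25, f(2.75) = -6.75, f(5.5) = -9.5.
Sum = Σ Δx_i · f(x_i).
Sum = -32.6875.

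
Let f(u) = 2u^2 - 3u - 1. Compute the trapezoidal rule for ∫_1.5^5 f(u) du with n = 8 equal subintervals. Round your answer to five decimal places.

Δu = (5 − 1.5)/8 = 0.4375.
f(1.5) = -1, f(1.9375) = 0.6953125, f(2.375) = 3.15625, f(2.8125) = 6.3828125, f(3.25) = 10.375, f(3.6875) = 15.1328125, f(4.125) = 20.65625, f(4.5625) = 26.9453125, f(5) = 34.
T_8 = (Δu/2)·[f(u_0) + 2f(u_1) + ... + 2f(u_{7}) + f(u_8)].
Sum ≈ 43.68164.

43.68164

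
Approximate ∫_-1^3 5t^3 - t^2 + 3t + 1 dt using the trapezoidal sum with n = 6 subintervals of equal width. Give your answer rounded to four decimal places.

110.8148

Δt = (3 − (-1))/6 = 2/3.
f(-1) = -8, f(-1/3) = -8/27, f(1/3) = 56/27, f(1) = 8, f(5/3) = 712/27, f(7/3) = 1784/27, f(3) = 136.
T_6 = (Δt/2)·[f(t_0) + 2f(t_1) + ... + 2f(t_{5}) + f(t_6)].
Sum ≈ 110.8148.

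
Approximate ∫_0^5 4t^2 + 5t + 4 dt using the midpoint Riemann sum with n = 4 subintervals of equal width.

Δt = (5 − 0)/4 = 1.25.
Midpoints: 0.625, 1.875, 3.125, 4.375.
f(0.625) = 8.6875, f(1.875) = 27.4375, f(3.125) = 58.6875, f(4.375) = 102.4375.
Sum = Δt · [f(0.625) + f(1.875) + f(3.125) + f(4.375)].
Sum = 246.5625.

246.5625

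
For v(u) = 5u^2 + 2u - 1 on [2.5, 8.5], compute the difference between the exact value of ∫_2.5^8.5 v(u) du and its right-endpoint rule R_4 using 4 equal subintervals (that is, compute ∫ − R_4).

-267.75

Exact integral: ∫_2.5^8.5 v(u) du = 1057.5.
R_4 = 1325.25.
Error = 1057.5 − 1325.25 = -267.75.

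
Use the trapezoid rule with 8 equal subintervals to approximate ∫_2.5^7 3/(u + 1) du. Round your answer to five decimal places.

Δu = (7 − 2.5)/8 = 0.5625.
f(2.5) = 6/7, f(3.0625) = 48/65, f(3.625) = 24/37, f(4.1875) = 48/83, f(4.75) = 12/23, f(5.3125) = 48/101, f(5.875) = 24/55, f(6.4375) = 48/119, f(7) = 0.375.
T_8 = (Δu/2)·[f(u_0) + 2f(u_1) + ... + 2f(u_{7}) + f(u_8)].
Sum ≈ 2.48524.

2.48524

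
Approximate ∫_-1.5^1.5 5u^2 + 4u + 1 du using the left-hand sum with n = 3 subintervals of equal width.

10.75

Δu = (1.5 − (-1.5))/3 = 1.
Left endpoints: -1.5, -0.5, 0.5.
f(-1.5) = 6.25, f(-0.5) = 0.25, f(0.5) = 4.25.
Sum = Δu · [f(-1.5) + f(-0.5) + f(0.5)].
Sum = 10.75.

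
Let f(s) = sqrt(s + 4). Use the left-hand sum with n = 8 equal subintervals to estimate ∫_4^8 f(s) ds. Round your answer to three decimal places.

12.468

Δs = (8 − 4)/8 = 0.5.
Left endpoints: 4, 4.5, 5, 5.5, 6, 6.5, 7, 7.5.
f(4) ≈ 2.828, f(4.5) ≈ 2.915, f(5) ≈ 3.000, f(5.5) ≈ 3.082, f(6) ≈ 3.162, f(6.5) ≈ 3.240, f(7) ≈ 3.317, f(7.5) ≈ 3.391.
Sum = Δs · [f(4) + f(4.5) + f(5) + ...].
Sum ≈ 12.468.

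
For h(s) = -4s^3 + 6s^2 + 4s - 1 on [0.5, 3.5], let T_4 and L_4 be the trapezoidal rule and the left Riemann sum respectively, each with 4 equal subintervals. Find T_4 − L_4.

-32.625

T_4 = -48.5625.
L_4 = -15.9375.
T_4 − L_4 = -32.625.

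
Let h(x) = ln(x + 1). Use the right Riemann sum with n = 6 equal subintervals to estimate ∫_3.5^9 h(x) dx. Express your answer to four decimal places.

Δx = (9 − 3.5)/6 = 11/12.
Right endpoints: 53/12, 16/3, 6.25, 43/6, 97/12, 9.
h(53/12) ≈ 1.6895, h(16/3) ≈ 1.8458, h(6.25) ≈ 1.9810, h(43/6) ≈ 2.1001, h(97/12) ≈ 2.2064, h(9) ≈ 2.3026.
Sum = Δx · [h(53/12) + h(16/3) + h(6.25) + ...].
Sum ≈ 11.1149.

11.1149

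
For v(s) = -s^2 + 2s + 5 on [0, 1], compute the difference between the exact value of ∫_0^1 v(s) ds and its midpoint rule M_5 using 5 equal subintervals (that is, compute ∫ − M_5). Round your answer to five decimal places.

-0.00333

Exact integral: ∫_0^1 v(s) ds ≈ 5.6666667.
M_5 = 5.67.
Error ≈ 5.6666667 − 5.67 ≈ -0.00333.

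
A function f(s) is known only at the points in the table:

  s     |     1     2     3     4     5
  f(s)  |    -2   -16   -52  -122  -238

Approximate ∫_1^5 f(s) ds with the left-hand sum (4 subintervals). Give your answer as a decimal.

Δs = 1.
Sum = 1·[(-2) + (-16) + (-52) + (-122)] = -192.

-192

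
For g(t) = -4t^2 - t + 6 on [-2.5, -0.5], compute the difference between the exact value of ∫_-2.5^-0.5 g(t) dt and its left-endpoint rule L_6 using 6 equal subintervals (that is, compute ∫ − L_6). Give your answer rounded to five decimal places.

Exact integral: ∫_-2.5^-0.5 g(t) dt ≈ -5.6666667.
L_6 ≈ -9.4814815.
Error ≈ -5.6666667 − (-9.4814815) ≈ 3.81481.

3.81481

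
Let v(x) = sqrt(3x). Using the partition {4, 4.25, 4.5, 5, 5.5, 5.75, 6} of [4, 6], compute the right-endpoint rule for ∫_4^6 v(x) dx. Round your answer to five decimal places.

7.87773

Subinterval widths: 0.25, 0.25, 0.5, 0.5, 0.25, 0.25.
Right endpoints: 4.25, 4.5, 5, 5.5, 5.75, 6.
v(4.25) ≈ 3.57071, v(4.5) ≈ 3.67423, v(5) ≈ 3.87298, v(5.5) ≈ 4.06202, v(5.75) ≈ 4.15331, v(6) ≈ 4.24264.
Sum = Σ Δx_i · v(x_i).
Sum ≈ 7.87773.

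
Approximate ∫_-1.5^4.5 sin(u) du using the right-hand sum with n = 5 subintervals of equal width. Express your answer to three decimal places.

Δu = (4.5 − (-1.5))/5 = 1.2.
Right endpoints: -0.3, 0.9, 2.1, 3.3, 4.5.
f(-0.3) ≈ -0.296, f(0.9) ≈ 0.783, f(2.1) ≈ 0.863, f(3.3) ≈ -0.158, f(4.5) ≈ -0.978.
Sum = Δu · [f(-0.3) + f(0.9) + f(2.1) + f(3.3) + f(4.5)].
Sum ≈ 0.259.

0.259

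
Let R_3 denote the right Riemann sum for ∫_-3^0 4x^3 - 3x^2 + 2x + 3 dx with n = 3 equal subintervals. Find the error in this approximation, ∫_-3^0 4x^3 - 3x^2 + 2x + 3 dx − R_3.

-60

Exact integral: ∫_-3^0 f(x) dx = -108.
R_3 = -48.
Error = -108 − (-48) = -60.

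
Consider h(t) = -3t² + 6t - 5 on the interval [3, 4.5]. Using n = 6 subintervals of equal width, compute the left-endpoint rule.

Δt = (4.5 − 3)/6 = 0.25.
Left endpoints: 3, 3.25, 3.5, 3.75, 4, 4.25.
h(3) = -14, h(3.25) = -17.1875, h(3.5) = -20.75, h(3.75) = -24.6875, h(4) = -29, h(4.25) = -33.6875.
Sum = Δt · [h(3) + h(3.25) + h(3.5) + ...].
Sum = -34.828125.

-34.828125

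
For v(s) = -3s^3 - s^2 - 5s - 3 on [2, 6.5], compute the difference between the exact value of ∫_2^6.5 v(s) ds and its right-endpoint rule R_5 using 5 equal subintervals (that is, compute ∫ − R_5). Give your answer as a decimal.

411.125625

Exact integral: ∫_2^6.5 v(s) ds = -1524.796875.
R_5 = -1935.9225.
Error = -1524.796875 − (-1935.9225) = 411.125625.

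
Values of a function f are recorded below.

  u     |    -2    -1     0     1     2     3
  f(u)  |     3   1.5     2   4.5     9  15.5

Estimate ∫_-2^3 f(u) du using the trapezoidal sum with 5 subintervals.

Δu = 1.
T_5 = (1/2)·[3 + 2·1.5 + 2·2 + 2·4.5 + 2·9 + 15.5] = 26.25.

26.25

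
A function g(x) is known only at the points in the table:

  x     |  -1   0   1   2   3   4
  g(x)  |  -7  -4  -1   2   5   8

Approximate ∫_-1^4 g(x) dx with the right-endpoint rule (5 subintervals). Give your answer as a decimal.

Δx = 1.
Sum = 1·[(-4) + (-1) + 2 + 5 + 8] = 10.

10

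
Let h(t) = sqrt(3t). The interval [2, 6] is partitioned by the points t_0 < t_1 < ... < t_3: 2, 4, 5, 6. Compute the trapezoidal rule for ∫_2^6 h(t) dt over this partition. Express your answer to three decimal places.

13.640

Subinterval widths: 2, 1, 1.
h(2) ≈ 2.449, h(4) ≈ 3.464, h(5) ≈ 3.873, h(6) ≈ 4.243.
On each subinterval the trapezoid contributes (Δt_i/2)·[h(t_{i-1}) + h(t_i)].
Sum ≈ 13.640.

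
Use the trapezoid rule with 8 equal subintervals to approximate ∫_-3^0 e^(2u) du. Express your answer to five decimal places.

Δu = (0 − (-3))/8 = 0.375.
f(-3) ≈ 0.00248, f(-2.625) ≈ 0.00525, f(-2.25) ≈ 0.01111, f(-1.875) ≈ 0.02352, f(-1.5) ≈ 0.04979, f(-1.125) ≈ 0.10540, f(-0.75) ≈ 0.22313, f(-0.375) ≈ 0.47237, f(0) ≈ 1.00000.
T_8 = (Δu/2)·[f(u_0) + 2f(u_1) + ... + 2f(u_{7}) + f(u_8)].
Sum ≈ 0.52192.

0.52192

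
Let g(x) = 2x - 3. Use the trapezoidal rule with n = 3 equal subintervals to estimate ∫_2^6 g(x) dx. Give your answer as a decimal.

Δx = (6 − 2)/3 = 4/3.
g(2) = 1, g(10/3) = 11/3, g(14/3) = 19/3, g(6) = 9.
T_3 = (Δx/2)·[g(x_0) + 2g(x_1) + 2g(x_2) + g(x_3)].
Sum = 20.

20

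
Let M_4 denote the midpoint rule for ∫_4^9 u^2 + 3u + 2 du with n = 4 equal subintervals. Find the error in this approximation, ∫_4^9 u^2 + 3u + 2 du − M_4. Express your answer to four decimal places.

0.6510

Exact integral: ∫_4^9 f(u) du ≈ 329.166667.
M_4 = 328.515625.
Error ≈ 329.166667 − 328.515625 ≈ 0.6510.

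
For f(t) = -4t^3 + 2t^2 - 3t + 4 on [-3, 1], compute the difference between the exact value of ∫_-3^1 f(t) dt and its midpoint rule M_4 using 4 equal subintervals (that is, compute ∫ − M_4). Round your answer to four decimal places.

4.6667

Exact integral: ∫_-3^1 f(t) dt ≈ 126.666667.
M_4 = 122.
Error ≈ 126.666667 − 122 ≈ 4.6667.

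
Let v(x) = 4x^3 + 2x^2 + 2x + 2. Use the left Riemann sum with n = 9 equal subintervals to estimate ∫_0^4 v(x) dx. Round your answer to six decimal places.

Δx = (4 − 0)/9 = 4/9.
Left endpoints: 0, 4/9, 8/9, 4/3, 16/9, 20/9, 8/3, 28/9, 32/9.
v(0) = 2, v(4/9) = 2650/729, v(8/9) = 5954/729, v(4/3) = 478/27, v(16/9) = 25042/729, v(20/9) = 43898/729, v(8/3) = 2630/27, v(28/9) = 107914/729, v(32/9) = 156146/729.
Sum = Δx · [v(0) + v(4/9) + v(8/9) + ...].
Sum ≈ 260.312757.

260.312757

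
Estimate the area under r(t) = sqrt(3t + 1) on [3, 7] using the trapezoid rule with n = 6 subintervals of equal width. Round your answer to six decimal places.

15.897922

Δt = (7 − 3)/6 = 2/3.
r(3) ≈ 3.162278, r(11/3) ≈ 3.464102, r(13/3) ≈ 3.741657, r(5) ≈ 4.000000, r(17/3) ≈ 4.242641, r(19/3) ≈ 4.472136, r(7) ≈ 4.690416.
T_6 = (Δt/2)·[r(t_0) + 2r(t_1) + ... + 2r(t_{5}) + r(t_6)].
Sum ≈ 15.897922.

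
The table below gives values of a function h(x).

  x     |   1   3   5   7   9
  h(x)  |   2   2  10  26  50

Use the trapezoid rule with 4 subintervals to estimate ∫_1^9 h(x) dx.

Δx = 2.
T_4 = (2/2)·[2 + 2·2 + 2·10 + 2·26 + 50] = 128.

128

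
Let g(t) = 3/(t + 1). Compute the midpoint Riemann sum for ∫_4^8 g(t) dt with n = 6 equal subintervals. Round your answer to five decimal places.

1.76183

Δt = (8 − 4)/6 = 2/3.
Midpoints: 13/3, 5, 17/3, 19/3, 7, 23/3.
g(13/3) = 0.5625, g(5) = 0.5, g(17/3) = 0.45, g(19/3) = 9/22, g(7) = 0.375, g(23/3) = 9/26.
Sum = Δt · [g(13/3) + g(5) + g(17/3) + ...].
Sum ≈ 1.76183.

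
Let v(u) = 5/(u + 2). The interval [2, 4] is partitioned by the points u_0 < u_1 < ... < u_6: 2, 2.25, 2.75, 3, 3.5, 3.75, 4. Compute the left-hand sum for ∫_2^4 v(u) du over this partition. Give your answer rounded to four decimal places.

Subinterval widths: 0.25, 0.5, 0.25, 0.5, 0.25, 0.25.
Left endpoints: 2, 2.25, 2.75, 3, 3.5, 3.75.
v(2) = 1.25, v(2.25) = 20/17, v(2.75) = 20/19, v(3) = 1, v(3.5) = 10/11, v(3.75) = 20/23.
Sum = Σ Δu_i · v(u_i).
Sum ≈ 2.1086.

2.1086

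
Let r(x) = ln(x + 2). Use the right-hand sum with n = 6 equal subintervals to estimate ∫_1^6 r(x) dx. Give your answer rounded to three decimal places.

Δx = (6 − 1)/6 = 5/6.
Right endpoints: 11/6, 8/3, 3.5, 13/3, 31/6, 6.
r(11/6) ≈ 1.344, r(8/3) ≈ 1.540, r(3.5) ≈ 1.705, r(13/3) ≈ 1.846, r(31/6) ≈ 1.969, r(6) ≈ 2.079.
Sum = Δx · [r(11/6) + r(8/3) + r(3.5) + ...].
Sum ≈ 8.736.

8.736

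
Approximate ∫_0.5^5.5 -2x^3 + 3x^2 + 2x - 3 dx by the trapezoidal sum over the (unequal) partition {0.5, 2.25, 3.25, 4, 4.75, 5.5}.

Subinterval widths: 1.75, 1, 0.75, 0.75, 0.75.
f(0.5) = -1.5, f(2.25) = -6.09375, f(3.25) = -33.46875, f(4) = -75, f(4.75) = -140.15625, f(5.5) = -234.
On each subinterval the trapezoid contributes (Δx_i/2)·[f(x_{i-1}) + f(x_i)].
Sum = -288.09375.

-288.09375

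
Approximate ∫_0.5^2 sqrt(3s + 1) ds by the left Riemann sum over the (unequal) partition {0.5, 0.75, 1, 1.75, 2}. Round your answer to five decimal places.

2.97098

Subinterval widths: 0.25, 0.25, 0.75, 0.25.
Left endpoints: 0.5, 0.75, 1, 1.75.
f(0.5) ≈ 1.58114, f(0.75) ≈ 1.80278, f(1) ≈ 2.00000, f(1.75) ≈ 2.50000.
Sum = Σ Δs_i · f(s_i).
Sum ≈ 2.97098.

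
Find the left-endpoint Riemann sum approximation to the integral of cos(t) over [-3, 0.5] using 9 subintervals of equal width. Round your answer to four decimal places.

0.2496

Δt = (0.5 − (-3))/9 = 7/18.
Left endpoints: -3, -47/18, -20/9, -11/6, -13/9, -19/18, -2/3, -5/18, 1/9.
f(-3) ≈ -0.9900, f(-47/18) ≈ -0.8626, f(-20/9) ≈ -0.6063, f(-11/6) ≈ -0.2595, f(-13/9) ≈ 0.1260, f(-19/18) ≈ 0.4927, f(-2/3) ≈ 0.7859, f(-5/18) ≈ 0.9617, f(1/9) ≈ 0.9938.
Sum = Δt · [f(-3) + f(-47/18) + f(-20/9) + ...].
Sum ≈ 0.2496.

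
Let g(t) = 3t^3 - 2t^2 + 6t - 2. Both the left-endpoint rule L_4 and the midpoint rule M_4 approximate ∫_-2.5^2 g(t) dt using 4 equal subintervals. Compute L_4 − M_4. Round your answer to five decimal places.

-63.63721

L_4 ≈ -110.4169922.
M_4 ≈ -46.7797852.
L_4 − M_4 ≈ -63.63721.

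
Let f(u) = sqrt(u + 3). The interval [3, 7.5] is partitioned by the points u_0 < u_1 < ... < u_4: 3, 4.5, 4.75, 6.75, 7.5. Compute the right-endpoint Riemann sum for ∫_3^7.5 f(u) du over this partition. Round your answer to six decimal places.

13.479165

Subinterval widths: 1.5, 0.25, 2, 0.75.
Right endpoints: 4.5, 4.75, 6.75, 7.5.
f(4.5) ≈ 2.738613, f(4.75) ≈ 2.783882, f(6.75) ≈ 3.122499, f(7.5) ≈ 3.240370.
Sum = Σ Δu_i · f(u_i).
Sum ≈ 13.479165.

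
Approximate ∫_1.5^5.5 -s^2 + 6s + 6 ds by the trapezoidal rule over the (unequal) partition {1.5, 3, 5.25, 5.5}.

Subinterval widths: 1.5, 2.25, 0.25.
f(1.5) = 12.75, f(3) = 15, f(5.25) = 9.9375, f(5.5) = 8.75.
On each subinterval the trapezoid contributes (Δs_i/2)·[f(s_{i-1}) + f(s_i)].
Sum = 51.203125.

51.203125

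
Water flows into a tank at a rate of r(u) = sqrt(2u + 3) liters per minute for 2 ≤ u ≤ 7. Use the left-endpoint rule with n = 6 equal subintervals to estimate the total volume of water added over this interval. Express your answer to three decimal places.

Δu = (7 − 2)/6 = 5/6.
Left endpoints: 2, 17/6, 11/3, 4.5, 16/3, 37/6.
r(2) ≈ 2.646, r(17/6) ≈ 2.944, r(11/3) ≈ 3.215, r(4.5) ≈ 3.464, r(16/3) ≈ 3.697, r(37/6) ≈ 3.916.
Sum = Δu · [r(2) + r(17/6) + r(11/3) + ...].
Sum ≈ 16.567.

16.567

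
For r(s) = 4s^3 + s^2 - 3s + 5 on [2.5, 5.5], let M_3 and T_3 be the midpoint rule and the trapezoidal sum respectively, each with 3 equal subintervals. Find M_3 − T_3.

-36.75

M_3 = 893.
T_3 = 929.75.
M_3 − T_3 = -36.75.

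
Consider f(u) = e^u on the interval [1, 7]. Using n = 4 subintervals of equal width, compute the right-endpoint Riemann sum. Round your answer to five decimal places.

Δu = (7 − 1)/4 = 1.5.
Right endpoints: 2.5, 4, 5.5, 7.
f(2.5) ≈ 12.18249, f(4) ≈ 54.59815, f(5.5) ≈ 244.69193, f(7) ≈ 1096.63316.
Sum = Δu · [f(2.5) + f(4) + f(5.5) + f(7)].
Sum ≈ 2112.15860.

2112.15860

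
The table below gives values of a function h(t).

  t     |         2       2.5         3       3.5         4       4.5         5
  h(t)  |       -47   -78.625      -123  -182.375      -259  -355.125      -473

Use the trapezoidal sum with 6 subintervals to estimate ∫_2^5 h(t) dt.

Δt = 0.5.
T_6 = (0.5/2)·[(-47) + 2·(-78.625) + 2·(-123) + 2·(-182.375) + 2·(-259) + 2·(-355.125) + (-473)] = -629.0625.

-629.0625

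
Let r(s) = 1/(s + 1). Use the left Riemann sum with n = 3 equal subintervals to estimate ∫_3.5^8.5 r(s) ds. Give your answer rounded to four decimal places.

Δs = (8.5 − 3.5)/3 = 5/3.
Left endpoints: 3.5, 31/6, 41/6.
r(3.5) = 2/9, r(31/6) = 6/37, r(41/6) = 6/47.
Sum = Δs · [r(3.5) + r(31/6) + r(41/6)].
Sum ≈ 0.8534.

0.8534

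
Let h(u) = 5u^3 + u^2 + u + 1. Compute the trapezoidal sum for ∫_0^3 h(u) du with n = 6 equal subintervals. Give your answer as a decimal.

Δu = (3 − 0)/6 = 0.5.
h(0) = 1, h(0.5) = 2.375, h(1) = 8, h(1.5) = 21.625, h(2) = 47, h(2.5) = 87.875, h(3) = 148.
T_6 = (Δu/2)·[h(u_0) + 2h(u_1) + ... + 2h(u_{5}) + h(u_6)].
Sum = 120.6875.

120.6875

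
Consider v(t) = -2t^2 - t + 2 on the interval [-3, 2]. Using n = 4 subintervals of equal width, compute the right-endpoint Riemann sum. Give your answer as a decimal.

-10.3125

Δt = (2 − (-3))/4 = 1.25.
Right endpoints: -1.75, -0.5, 0.75, 2.
v(-1.75) = -2.375, v(-0.5) = 2, v(0.75) = 0.125, v(2) = -8.
Sum = Δt · [v(-1.75) + v(-0.5) + v(0.75) + v(2)].
Sum = -10.3125.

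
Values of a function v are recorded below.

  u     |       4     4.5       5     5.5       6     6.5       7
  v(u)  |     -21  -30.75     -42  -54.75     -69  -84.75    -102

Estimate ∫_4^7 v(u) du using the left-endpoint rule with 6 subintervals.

Δu = 0.5.
Sum = 0.5·[(-21) + (-30.75) + (-42) + (-54.75) + (-69) + (-84.75)] = -151.125.

-151.125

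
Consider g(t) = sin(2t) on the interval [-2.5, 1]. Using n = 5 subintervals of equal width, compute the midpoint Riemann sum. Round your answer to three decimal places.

Δt = (1 − (-2.5))/5 = 0.7.
Midpoints: -2.15, -1.45, -0.75, -0.05, 0.65.
g(-2.15) ≈ 0.916, g(-1.45) ≈ -0.239, g(-0.75) ≈ -0.997, g(-0.05) ≈ -0.100, g(0.65) ≈ 0.964.
Sum = Δt · [g(-2.15) + g(-1.45) + g(-0.75) + g(-0.05) + g(0.65)].
Sum ≈ 0.380.

0.380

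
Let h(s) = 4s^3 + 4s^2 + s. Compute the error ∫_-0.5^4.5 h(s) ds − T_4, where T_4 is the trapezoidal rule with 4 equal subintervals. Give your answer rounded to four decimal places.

-36.4583

Exact integral: ∫_-0.5^4.5 h(s) ds ≈ 541.666667.
T_4 = 578.125.
Error ≈ 541.666667 − 578.125 ≈ -36.4583.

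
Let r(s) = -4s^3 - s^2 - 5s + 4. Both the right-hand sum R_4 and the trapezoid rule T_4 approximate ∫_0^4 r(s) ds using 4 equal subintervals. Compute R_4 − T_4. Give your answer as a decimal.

-146

R_4 = -464.
T_4 = -318.
R_4 − T_4 = -146.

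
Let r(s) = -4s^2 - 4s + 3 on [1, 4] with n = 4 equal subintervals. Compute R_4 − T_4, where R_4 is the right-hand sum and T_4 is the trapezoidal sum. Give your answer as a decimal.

-27

R_4 = -133.125.
T_4 = -106.125.
R_4 − T_4 = -27.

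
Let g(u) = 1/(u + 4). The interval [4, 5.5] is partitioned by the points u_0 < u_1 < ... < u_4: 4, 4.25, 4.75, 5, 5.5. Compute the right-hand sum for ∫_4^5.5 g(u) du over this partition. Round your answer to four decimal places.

Subinterval widths: 0.25, 0.5, 0.25, 0.5.
Right endpoints: 4.25, 4.75, 5, 5.5.
g(4.25) = 4/33, g(4.75) = 4/35, g(5) = 1/9, g(5.5) = 2/19.
Sum = Σ Δu_i · g(u_i).
Sum ≈ 0.1679.

0.1679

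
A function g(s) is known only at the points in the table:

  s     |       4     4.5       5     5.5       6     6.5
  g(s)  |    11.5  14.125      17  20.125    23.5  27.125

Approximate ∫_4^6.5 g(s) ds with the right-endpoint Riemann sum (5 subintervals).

Δs = 0.5.
Sum = 0.5·[14.125 + 17 + 20.125 + 23.5 + 27.125] = 50.9375.

50.9375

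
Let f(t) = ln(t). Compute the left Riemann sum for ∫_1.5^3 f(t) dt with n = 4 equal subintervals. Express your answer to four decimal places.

Δt = (3 − 1.5)/4 = 0.375.
Left endpoints: 1.5, 1.875, 2.25, 2.625.
f(1.5) ≈ 0.4055, f(1.875) ≈ 0.6286, f(2.25) ≈ 0.8109, f(2.625) ≈ 0.9651.
Sum = Δt · [f(1.5) + f(1.875) + f(2.25) + f(2.625)].
Sum ≈ 1.0538.

1.0538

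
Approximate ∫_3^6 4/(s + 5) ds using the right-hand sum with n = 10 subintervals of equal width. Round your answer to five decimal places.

1.25358

Δs = (6 − 3)/10 = 0.3.
Right endpoints: 3.3, 3.6, 3.9, 4.2, 4.5, 4.8, 5.1, 5.4, 5.7, 6.
f(3.3) = 40/83, f(3.6) = 20/43, f(3.9) = 40/89, f(4.2) = 10/23, f(4.5) = 8/19, f(4.8) = 20/49, f(5.1) = 40/101, f(5.4) = 5/13, f(5.7) = 40/107, f(6) = 4/11.
Sum = Δs · [f(3.3) + f(3.6) + f(3.9) + ...].
Sum ≈ 1.25358.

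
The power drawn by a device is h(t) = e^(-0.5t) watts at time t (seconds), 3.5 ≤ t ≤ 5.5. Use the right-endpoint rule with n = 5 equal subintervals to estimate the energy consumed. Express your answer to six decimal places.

Δt = (5.5 − 3.5)/5 = 0.4.
Right endpoints: 3.9, 4.3, 4.7, 5.1, 5.5.
h(3.9) ≈ 0.142274, h(4.3) ≈ 0.116484, h(4.7) ≈ 0.095369, h(5.1) ≈ 0.078082, h(5.5) ≈ 0.063928.
Sum = Δt · [h(3.9) + h(4.3) + h(4.7) + h(5.1) + h(5.5)].
Sum ≈ 0.198455.

0.198455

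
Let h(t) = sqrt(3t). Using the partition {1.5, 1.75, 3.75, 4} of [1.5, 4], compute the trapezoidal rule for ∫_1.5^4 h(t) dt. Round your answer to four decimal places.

7.0492

Subinterval widths: 0.25, 2, 0.25.
h(1.5) ≈ 2.1213, h(1.75) ≈ 2.2913, h(3.75) ≈ 3.3541, h(4) ≈ 3.4641.
On each subinterval the trapezoid contributes (Δt_i/2)·[h(t_{i-1}) + h(t_i)].
Sum ≈ 7.0492.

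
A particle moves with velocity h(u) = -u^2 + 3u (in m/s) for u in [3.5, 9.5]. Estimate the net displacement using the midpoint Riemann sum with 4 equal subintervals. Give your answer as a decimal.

Δu = (9.5 − 3.5)/4 = 1.5.
Midpoints: 4.25, 5.75, 7.25, 8.75.
h(4.25) = -5.3125, h(5.75) = -15.8125, h(7.25) = -30.8125, h(8.75) = -50.3125.
Sum = Δu · [h(4.25) + h(5.75) + h(7.25) + h(8.75)].
Sum = -153.375.

-153.375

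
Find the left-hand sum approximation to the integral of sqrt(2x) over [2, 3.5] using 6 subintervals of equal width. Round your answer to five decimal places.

3.42540

Δx = (3.5 − 2)/6 = 0.25.
Left endpoints: 2, 2.25, 2.5, 2.75, 3, 3.25.
f(2) ≈ 2.00000, f(2.25) ≈ 2.12132, f(2.5) ≈ 2.23607, f(2.75) ≈ 2.34521, f(3) ≈ 2.44949, f(3.25) ≈ 2.54951.
Sum = Δx · [f(2) + f(2.25) + f(2.5) + ...].
Sum ≈ 3.42540.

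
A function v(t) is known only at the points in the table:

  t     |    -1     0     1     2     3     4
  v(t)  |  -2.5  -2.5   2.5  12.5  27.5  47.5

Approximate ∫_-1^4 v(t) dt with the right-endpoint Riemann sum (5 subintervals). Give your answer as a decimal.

87.5

Δt = 1.
Sum = 1·[(-2.5) + 2.5 + 12.5 + 27.5 + 47.5] = 87.5.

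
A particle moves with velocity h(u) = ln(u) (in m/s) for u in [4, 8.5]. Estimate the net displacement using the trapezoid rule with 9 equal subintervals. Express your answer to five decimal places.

Δu = (8.5 − 4)/9 = 0.5.
h(4) ≈ 1.38629, h(4.5) ≈ 1.50408, h(5) ≈ 1.60944, h(5.5) ≈ 1.70475, h(6) ≈ 1.79176, h(6.5) ≈ 1.87180, h(7) ≈ 1.94591, h(7.5) ≈ 2.01490, h(8) ≈ 2.07944, h(8.5) ≈ 2.14007.
T_9 = (Δu/2)·[h(u_0) + 2h(u_1) + ... + 2h(u_{8}) + h(u_9)].
Sum ≈ 8.14263.

8.14263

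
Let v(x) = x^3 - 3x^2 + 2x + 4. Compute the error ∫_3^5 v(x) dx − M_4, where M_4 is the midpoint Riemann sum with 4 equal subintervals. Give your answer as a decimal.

0.375

Exact integral: ∫_3^5 v(x) dx = 62.
M_4 = 61.625.
Error = 62 − 61.625 = 0.375.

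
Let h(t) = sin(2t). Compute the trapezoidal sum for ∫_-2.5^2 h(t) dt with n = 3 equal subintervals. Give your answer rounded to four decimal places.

Δt = (2 − (-2.5))/3 = 1.5.
h(-2.5) ≈ 0.9589, h(-1) ≈ -0.9093, h(0.5) ≈ 0.8415, h(2) ≈ -0.7568.
T_3 = (Δt/2)·[h(t_0) + 2h(t_1) + 2h(t_2) + h(t_3)].
Sum ≈ 0.0499.

0.0499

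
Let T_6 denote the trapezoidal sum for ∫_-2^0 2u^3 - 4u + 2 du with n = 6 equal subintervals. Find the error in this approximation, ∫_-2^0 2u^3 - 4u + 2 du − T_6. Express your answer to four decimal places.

Exact integral: ∫_-2^0 f(u) du = 4.
T_6 ≈ 3.777778.
Error ≈ 4 − 3.777778 ≈ 0.2222.

0.2222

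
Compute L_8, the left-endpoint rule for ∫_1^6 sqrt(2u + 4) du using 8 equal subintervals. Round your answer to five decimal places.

Δu = (6 − 1)/8 = 0.625.
Left endpoints: 1, 1.625, 2.25, 2.875, 3.5, 4.125, 4.75, 5.375.
f(1) ≈ 2.44949, f(1.625) ≈ 2.69258, f(2.25) ≈ 2.91548, f(2.875) ≈ 3.12250, f(3.5) ≈ 3.31662, f(4.125) ≈ 3.50000, f(4.75) ≈ 3.67423, f(5.375) ≈ 3.84057.
Sum = Δu · [f(1) + f(1.625) + f(2.25) + ...].
Sum ≈ 15.94467.

15.94467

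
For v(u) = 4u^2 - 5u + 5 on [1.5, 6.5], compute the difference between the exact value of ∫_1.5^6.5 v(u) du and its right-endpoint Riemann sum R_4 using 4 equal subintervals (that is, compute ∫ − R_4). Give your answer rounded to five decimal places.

Exact integral: ∫_1.5^6.5 v(u) du ≈ 286.6666667.
R_4 = 376.25.
Error ≈ 286.6666667 − 376.25 ≈ -89.58333.

-89.58333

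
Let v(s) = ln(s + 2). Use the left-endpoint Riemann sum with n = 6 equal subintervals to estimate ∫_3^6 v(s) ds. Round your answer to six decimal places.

5.469280

Δs = (6 − 3)/6 = 0.5.
Left endpoints: 3, 3.5, 4, 4.5, 5, 5.5.
v(3) ≈ 1.609438, v(3.5) ≈ 1.704748, v(4) ≈ 1.791759, v(4.5) ≈ 1.871802, v(5) ≈ 1.945910, v(5.5) ≈ 2.014903.
Sum = Δs · [v(3) + v(3.5) + v(4) + ...].
Sum ≈ 5.469280.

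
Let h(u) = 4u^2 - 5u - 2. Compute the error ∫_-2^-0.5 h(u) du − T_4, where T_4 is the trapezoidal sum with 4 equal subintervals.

Exact integral: ∫_-2^-0.5 h(u) du = 16.875.
T_4 = 17.015625.
Error = 16.875 − 17.015625 = -0.140625.

-0.140625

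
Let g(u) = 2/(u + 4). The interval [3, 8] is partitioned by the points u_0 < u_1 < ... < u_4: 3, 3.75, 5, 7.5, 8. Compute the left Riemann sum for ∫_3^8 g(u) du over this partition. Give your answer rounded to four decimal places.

1.1794

Subinterval widths: 0.75, 1.25, 2.5, 0.5.
Left endpoints: 3, 3.75, 5, 7.5.
g(3) = 2/7, g(3.75) = 8/31, g(5) = 2/9, g(7.5) = 4/23.
Sum = Σ Δu_i · g(u_i).
Sum ≈ 1.1794.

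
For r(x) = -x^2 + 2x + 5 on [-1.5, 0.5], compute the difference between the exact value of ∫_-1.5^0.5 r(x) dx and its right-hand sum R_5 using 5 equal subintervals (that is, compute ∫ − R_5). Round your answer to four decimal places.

-1.1467

Exact integral: ∫_-1.5^0.5 r(x) dx ≈ 6.833333.
R_5 = 7.98.
Error ≈ 6.833333 − 7.98 ≈ -1.1467.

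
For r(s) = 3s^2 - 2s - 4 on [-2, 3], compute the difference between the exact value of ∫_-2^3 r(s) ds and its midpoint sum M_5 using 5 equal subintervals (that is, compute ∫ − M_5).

Exact integral: ∫_-2^3 r(s) ds = 10.
M_5 = 8.75.
Error = 10 − 8.75 = 1.25.

1.25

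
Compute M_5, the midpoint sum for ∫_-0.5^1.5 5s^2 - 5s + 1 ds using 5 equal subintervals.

2.7

Δs = (1.5 − (-0.5))/5 = 0.4.
Midpoints: -0.3, 0.1, 0.5, 0.9, 1.3.
f(-0.3) = 2.95, f(0.1) = 0.55, f(0.5) = -0.25, f(0.9) = 0.55, f(1.3) = 2.95.
Sum = Δs · [f(-0.3) + f(0.1) + f(0.5) + f(0.9) + f(1.3)].
Sum = 2.7.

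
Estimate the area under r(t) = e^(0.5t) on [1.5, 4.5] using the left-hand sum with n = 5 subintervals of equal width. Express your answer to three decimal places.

12.641

Δt = (4.5 − 1.5)/5 = 0.6.
Left endpoints: 1.5, 2.1, 2.7, 3.3, 3.9.
r(1.5) ≈ 2.117, r(2.1) ≈ 2.858, r(2.7) ≈ 3.857, r(3.3) ≈ 5.207, r(3.9) ≈ 7.029.
Sum = Δt · [r(1.5) + r(2.1) + r(2.7) + r(3.3) + r(3.9)].
Sum ≈ 12.641.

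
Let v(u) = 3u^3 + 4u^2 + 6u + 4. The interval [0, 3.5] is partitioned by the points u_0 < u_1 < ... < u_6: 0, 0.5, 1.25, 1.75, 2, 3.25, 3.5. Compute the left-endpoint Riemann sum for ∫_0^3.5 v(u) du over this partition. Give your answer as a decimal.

Subinterval widths: 0.5, 0.75, 0.5, 0.25, 1.25, 0.25.
Left endpoints: 0, 0.5, 1.25, 1.75, 2, 3.25.
v(0) = 4, v(0.5) = 8.375, v(1.25) = 23.609375, v(1.75) = 42.828125, v(2) = 56, v(3.25) = 168.734375.
Sum = Σ Δu_i · v(u_i).
Sum = 142.9765625.

142.9765625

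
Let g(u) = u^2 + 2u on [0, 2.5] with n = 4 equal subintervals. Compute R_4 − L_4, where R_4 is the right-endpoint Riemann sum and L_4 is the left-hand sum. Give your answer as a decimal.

R_4 = 15.13671875.
L_4 = 8.10546875.
R_4 − L_4 = 7.03125.

7.03125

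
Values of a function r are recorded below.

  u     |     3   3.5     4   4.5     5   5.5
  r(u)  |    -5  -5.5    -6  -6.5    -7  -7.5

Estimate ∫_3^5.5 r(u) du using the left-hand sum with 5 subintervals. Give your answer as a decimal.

-15

Δu = 0.5.
Sum = 0.5·[(-5) + (-5.5) + (-6) + (-6.5) + (-7)] = -15.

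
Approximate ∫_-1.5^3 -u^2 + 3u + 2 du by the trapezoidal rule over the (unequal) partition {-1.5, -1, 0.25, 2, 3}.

7.59375

Subinterval widths: 0.5, 1.25, 1.75, 1.
f(-1.5) = -4.75, f(-1) = -2, f(0.25) = 2.6875, f(2) = 4, f(3) = 2.
On each subinterval the trapezoid contributes (Δu_i/2)·[f(u_{i-1}) + f(u_i)].
Sum = 7.59375.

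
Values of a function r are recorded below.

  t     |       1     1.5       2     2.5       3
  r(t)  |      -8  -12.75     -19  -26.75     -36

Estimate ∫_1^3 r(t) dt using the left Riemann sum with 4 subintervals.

-33.25

Δt = 0.5.
Sum = 0.5·[(-8) + (-12.75) + (-19) + (-26.75)] = -33.25.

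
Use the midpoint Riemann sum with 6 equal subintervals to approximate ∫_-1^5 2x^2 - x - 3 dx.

53

Δx = (5 − (-1))/6 = 1.
Midpoints: -0.5, 0.5, 1.5, 2.5, 3.5, 4.5.
f(-0.5) = -2, f(0.5) = -3, f(1.5) = 0, f(2.5) = 7, f(3.5) = 18, f(4.5) = 33.
Sum = Δx · [f(-0.5) + f(0.5) + f(1.5) + ...].
Sum = 53.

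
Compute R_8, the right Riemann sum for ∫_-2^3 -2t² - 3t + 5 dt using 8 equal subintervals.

Δt = (3 − (-2))/8 = 0.625.
Right endpoints: -1.375, -0.75, -0.125, 0.5, 1.125, 1.75, 2.375, 3.
f(-1.375) = 5.34375, f(-0.75) = 6.125, f(-0.125) = 5.34375, f(0.5) = 3, f(1.125) = -0.90625, f(1.75) = -6.375, f(2.375) = -13.40625, f(3) = -22.
Sum = Δt · [f(-1.375) + f(-0.75) + f(-0.125) + ...].
Sum = -14.296875.

-14.296875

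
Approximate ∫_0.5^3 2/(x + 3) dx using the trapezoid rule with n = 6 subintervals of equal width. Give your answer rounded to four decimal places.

Δx = (3 − 0.5)/6 = 5/12.
f(0.5) = 4/7, f(11/12) = 24/47, f(4/3) = 6/13, f(1.75) = 8/19, f(13/6) = 12/31, f(31/12) = 24/67, f(3) = 1/3.
T_6 = (Δx/2)·[f(x_0) + 2f(x_1) + ... + 2f(x_{5}) + f(x_6)].
Sum ≈ 1.0795.

1.0795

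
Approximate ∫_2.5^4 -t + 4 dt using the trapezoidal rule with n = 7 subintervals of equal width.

Δt = (4 − 2.5)/7 = 3/14.
f(2.5) = 1.5, f(19/7) = 9/7, f(41/14) = 15/14, f(22/7) = 6/7, f(47/14) = 9/14, f(25/7) = 3/7, f(53/14) = 3/14, f(4) = 0.
T_7 = (Δt/2)·[f(t_0) + 2f(t_1) + ... + 2f(t_{6}) + f(t_7)].
Sum = 1.125.

1.125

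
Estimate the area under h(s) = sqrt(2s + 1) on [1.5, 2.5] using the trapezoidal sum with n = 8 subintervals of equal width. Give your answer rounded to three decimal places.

2.232

Δs = (2.5 − 1.5)/8 = 0.125.
h(1.5) ≈ 2.000, h(1.625) ≈ 2.062, h(1.75) ≈ 2.121, h(1.875) ≈ 2.179, h(2) ≈ 2.236, h(2.125) ≈ 2.291, h(2.25) ≈ 2.345, h(2.375) ≈ 2.398, h(2.5) ≈ 2.449.
T_8 = (Δs/2)·[h(s_0) + 2h(s_1) + ... + 2h(s_{7}) + h(s_8)].
Sum ≈ 2.232.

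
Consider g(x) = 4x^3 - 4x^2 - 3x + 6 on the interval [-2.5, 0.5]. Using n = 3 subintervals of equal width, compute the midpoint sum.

Δx = (0.5 − (-2.5))/3 = 1.
Midpoints: -2, -1, 0.
g(-2) = -36, g(-1) = 1, g(0) = 6.
Sum = Δx · [g(-2) + g(-1) + g(0)].
Sum = -29.

-29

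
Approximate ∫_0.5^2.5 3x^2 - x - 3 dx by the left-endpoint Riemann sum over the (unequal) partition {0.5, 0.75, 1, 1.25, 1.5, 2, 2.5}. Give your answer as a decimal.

Subinterval widths: 0.25, 0.25, 0.25, 0.25, 0.5, 0.5.
Left endpoints: 0.5, 0.75, 1, 1.25, 1.5, 2.
f(0.5) = -2.75, f(0.75) = -2.0625, f(1) = -1, f(1.25) = 0.4375, f(1.5) = 2.25, f(2) = 7.
Sum = Σ Δx_i · f(x_i).
Sum = 3.28125.

3.28125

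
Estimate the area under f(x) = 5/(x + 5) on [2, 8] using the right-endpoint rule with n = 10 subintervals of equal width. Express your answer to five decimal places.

Δx = (8 − 2)/10 = 0.6.
Right endpoints: 2.6, 3.2, 3.8, 4.4, 5, 5.6, 6.2, 6.8, 7.4, 8.
f(2.6) = 25/38, f(3.2) = 25/41, f(3.8) = 25/44, f(4.4) = 25/47, f(5) = 0.5, f(5.6) = 25/53, f(6.2) = 25/56, f(6.8) = 25/59, f(7.4) = 25/62, f(8) = 5/13.
Sum = Δx · [f(2.6) + f(3.2) + f(3.8) + ...].
Sum ≈ 2.99847.

2.99847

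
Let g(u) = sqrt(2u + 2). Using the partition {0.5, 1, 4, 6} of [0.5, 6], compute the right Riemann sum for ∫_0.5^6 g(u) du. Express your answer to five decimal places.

17.97015

Subinterval widths: 0.5, 3, 2.
Right endpoints: 1, 4, 6.
g(1) ≈ 2.00000, g(4) ≈ 3.16228, g(6) ≈ 3.74166.
Sum = Σ Δu_i · g(u_i).
Sum ≈ 17.97015.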